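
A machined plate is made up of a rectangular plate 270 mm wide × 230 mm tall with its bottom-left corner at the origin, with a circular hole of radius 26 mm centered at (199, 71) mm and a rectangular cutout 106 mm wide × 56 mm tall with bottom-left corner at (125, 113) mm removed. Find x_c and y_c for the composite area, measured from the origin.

plate: A = 270 × 230 = 62100.00, centroid at (135.00, 115.00).
hole 1: A = −π·26² = -2123.72, centroid at (199.00, 71.00).
hole 2: A = −(106 × 56) = -5936.00, centroid at (178.00, 141.00).
ΣA = 54040.28 mm², ΣAx_c = 6904272.39 mm³, ΣAy_c = 6153740.12 mm³.
x_c = 6904272.39/54040.28 = 127.76 mm; y_c = 6153740.12/54040.28 = 113.87 mm.

x_c = 127.76 mm, y_c = 113.87 mm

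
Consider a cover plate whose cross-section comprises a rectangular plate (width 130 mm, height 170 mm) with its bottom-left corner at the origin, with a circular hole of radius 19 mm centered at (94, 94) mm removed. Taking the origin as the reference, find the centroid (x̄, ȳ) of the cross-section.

plate: A = 130 × 170 = 22100.00, centroid at (65.00, 85.00).
hole: A = −π·19² = -1134.11, centroid at (94.00, 94.00).
ΣA = 20965.89 mm², ΣAx̄ = 1329893.19 mm³, ΣAȳ = 1771893.19 mm³.
x̄ = 1329893.19/20965.89 = 63.43 mm; ȳ = 1771893.19/20965.89 = 84.51 mm.

x̄ = 63.43 mm, ȳ = 84.51 mm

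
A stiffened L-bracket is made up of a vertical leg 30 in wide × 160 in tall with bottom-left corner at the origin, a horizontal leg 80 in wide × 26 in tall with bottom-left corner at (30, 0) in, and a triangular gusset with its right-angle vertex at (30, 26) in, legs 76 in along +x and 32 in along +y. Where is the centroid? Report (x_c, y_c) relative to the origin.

x_c = 35.19 in, y_c = 56.28 in

vertical leg: A = 30 × 160 = 4800.00, centroid at (15.00, 80.00).
horizontal leg: A = 80 × 26 = 2080.00, centroid at (70.00, 13.00).
gusset: A = ½·76·32 = 1216.00, centroid at (55.33, 36.67).
ΣA = 8096.00 in²
ΣAx_c = (4800.00)(15.00) + (2080.00)(70.00) + (1216.00)(55.33) = 284885.33 in³
ΣAy_c = (4800.00)(80.00) + (2080.00)(13.00) + (1216.00)(36.67) = 455626.67 in³
x_c = 284885.33 / 8096.00 = 35.19 in
y_c = 455626.67 / 8096.00 = 56.28 in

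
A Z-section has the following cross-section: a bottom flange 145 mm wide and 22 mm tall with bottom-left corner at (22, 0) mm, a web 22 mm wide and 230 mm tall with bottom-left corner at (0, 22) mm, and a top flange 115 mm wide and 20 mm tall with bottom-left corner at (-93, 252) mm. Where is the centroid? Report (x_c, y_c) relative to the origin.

x_c = 26.11 mm, y_c = 126.15 mm

bottom flange: A = 145 × 22 = 3190.00, centroid at (94.50, 11.00).
web: A = 22 × 230 = 5060.00, centroid at (11.00, 137.00).
top flange: A = 115 × 20 = 2300.00, centroid at (-35.50, 262.00).
ΣA = 10550.00 mm²
ΣAx_c = (3190.00)(94.50) + (5060.00)(11.00) + (2300.00)(-35.50) = 275465.00 mm³
ΣAy_c = (3190.00)(11.00) + (5060.00)(137.00) + (2300.00)(262.00) = 1330910.00 mm³
x_c = 275465.00 / 10550.00 = 26.11 mm
y_c = 1330910.00 / 10550.00 = 126.15 mm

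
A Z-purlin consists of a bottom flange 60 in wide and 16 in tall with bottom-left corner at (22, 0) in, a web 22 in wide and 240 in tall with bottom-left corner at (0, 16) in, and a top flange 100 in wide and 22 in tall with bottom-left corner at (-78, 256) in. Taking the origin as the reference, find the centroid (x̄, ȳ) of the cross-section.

x̄ = 5.50 in, ȳ = 155.59 in

bottom flange: A = 60 × 16 = 960.00, centroid at (52.00, 8.00).
web: A = 22 × 240 = 5280.00, centroid at (11.00, 136.00).
top flange: A = 100 × 22 = 2200.00, centroid at (-28.00, 267.00).
ΣA = 8440.00 in²
ΣAx̄ = (960.00)(52.00) + (5280.00)(11.00) + (2200.00)(-28.00) = 46400.00 in³
ΣAȳ = (960.00)(8.00) + (5280.00)(136.00) + (2200.00)(267.00) = 1313160.00 in³
x̄ = 46400.00 / 8440.00 = 5.50 in
ȳ = 1313160.00 / 8440.00 = 155.59 in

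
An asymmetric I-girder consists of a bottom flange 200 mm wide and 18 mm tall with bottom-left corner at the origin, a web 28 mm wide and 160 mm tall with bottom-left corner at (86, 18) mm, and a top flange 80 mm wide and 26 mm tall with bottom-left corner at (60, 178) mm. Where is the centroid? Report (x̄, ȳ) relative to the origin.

bottom flange: A = 200 × 18 = 3600.00, centroid at (100.00, 9.00).
web: A = 28 × 160 = 4480.00, centroid at (100.00, 98.00).
top flange: A = 80 × 26 = 2080.00, centroid at (100.00, 191.00).
ΣA = 10160.00 mm², ΣAx̄ = 1016000.00 mm³, ΣAȳ = 868720.00 mm³.
x̄ = 1016000.00/10160.00 = 100.00 mm; ȳ = 868720.00/10160.00 = 85.50 mm.

x̄ = 100.00 mm, ȳ = 85.50 mm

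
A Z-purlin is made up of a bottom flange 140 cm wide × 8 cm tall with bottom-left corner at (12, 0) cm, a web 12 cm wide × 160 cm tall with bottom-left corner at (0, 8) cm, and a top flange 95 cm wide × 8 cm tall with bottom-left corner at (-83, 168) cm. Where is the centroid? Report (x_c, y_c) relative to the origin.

Part | A | x̄ᵢ | ȳᵢ | A·x̄ᵢ | A·ȳᵢ
bottom flange | 1120.00 | 82.00 | 4.00 | 91840.00 | 4480.00
web | 1920.00 | 6.00 | 88.00 | 11520.00 | 168960.00
top flange | 760.00 | -35.50 | 172.00 | -26980.00 | 130720.00
Σ | 3800.00 |  |  | 76380.00 | 304160.00
x_c = 76380.00 / 3800.00 = 20.10 cm
y_c = 304160.00 / 3800.00 = 80.04 cm

x_c = 20.10 cm, y_c = 80.04 cm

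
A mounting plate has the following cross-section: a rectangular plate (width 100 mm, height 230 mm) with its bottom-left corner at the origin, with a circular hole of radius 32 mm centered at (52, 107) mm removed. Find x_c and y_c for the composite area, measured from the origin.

x_c = 49.67 mm, y_c = 116.30 mm

plate: A = 100 × 230 = 23000.00, centroid at (50.00, 115.00).
hole: A = −π·32² = -3216.99, centroid at (52.00, 107.00).
ΣA = 19783.01 mm²
ΣAx_c = (23000.00)(50.00) + (-3216.99)(52.00) = 982716.47 mm³
ΣAy_c = (23000.00)(115.00) + (-3216.99)(107.00) = 2300781.98 mm³
x_c = 982716.47 / 19783.01 = 49.67 mm
y_c = 2300781.98 / 19783.01 = 116.30 mm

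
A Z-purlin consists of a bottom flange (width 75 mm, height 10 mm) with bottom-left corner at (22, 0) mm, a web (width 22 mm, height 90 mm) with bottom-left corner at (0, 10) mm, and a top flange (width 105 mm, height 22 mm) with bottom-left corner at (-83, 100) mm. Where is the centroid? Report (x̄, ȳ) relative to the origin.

x̄ = -0.80 mm, ȳ = 73.23 mm

bottom flange: A = 75 × 10 = 750.00, centroid at (59.50, 5.00).
web: A = 22 × 90 = 1980.00, centroid at (11.00, 55.00).
top flange: A = 105 × 22 = 2310.00, centroid at (-30.50, 111.00).
ΣA = 5040.00 mm², ΣAx̄ = -4050.00 mm³, ΣAȳ = 369060.00 mm³.
x̄ = -4050.00/5040.00 = -0.80 mm; ȳ = 369060.00/5040.00 = 73.23 mm.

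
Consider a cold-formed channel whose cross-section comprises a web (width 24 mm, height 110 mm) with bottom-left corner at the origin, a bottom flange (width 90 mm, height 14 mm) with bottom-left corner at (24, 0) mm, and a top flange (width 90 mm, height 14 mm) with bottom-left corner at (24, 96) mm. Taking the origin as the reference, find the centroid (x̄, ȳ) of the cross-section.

x̄ = 39.84 mm, ȳ = 55.00 mm

web: A = 24 × 110 = 2640.00, centroid at (12.00, 55.00).
bottom flange: A = 90 × 14 = 1260.00, centroid at (69.00, 7.00).
top flange: A = 90 × 14 = 1260.00, centroid at (69.00, 103.00).
ΣA = 5160.00 mm²
ΣAx̄ = (2640.00)(12.00) + (1260.00)(69.00) + (1260.00)(69.00) = 205560.00 mm³
ΣAȳ = (2640.00)(55.00) + (1260.00)(7.00) + (1260.00)(103.00) = 283800.00 mm³
x̄ = 205560.00 / 5160.00 = 39.84 mm
ȳ = 283800.00 / 5160.00 = 55.00 mm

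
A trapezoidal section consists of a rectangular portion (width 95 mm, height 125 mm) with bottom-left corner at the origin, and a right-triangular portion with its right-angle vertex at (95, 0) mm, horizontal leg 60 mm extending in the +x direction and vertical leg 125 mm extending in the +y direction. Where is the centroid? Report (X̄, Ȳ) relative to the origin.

X̄ = 63.70 mm, Ȳ = 57.50 mm

rectangular portion: A = 95 × 125 = 11875.00, centroid at (47.50, 62.50).
triangular portion: A = ½·60·125 = 3750.00, centroid at (115.00, 41.67).
ΣA = 15625.00 mm², ΣAX̄ = 995312.50 mm³, ΣAȲ = 898437.50 mm³.
X̄ = 995312.50/15625.00 = 63.70 mm; Ȳ = 898437.50/15625.00 = 57.50 mm.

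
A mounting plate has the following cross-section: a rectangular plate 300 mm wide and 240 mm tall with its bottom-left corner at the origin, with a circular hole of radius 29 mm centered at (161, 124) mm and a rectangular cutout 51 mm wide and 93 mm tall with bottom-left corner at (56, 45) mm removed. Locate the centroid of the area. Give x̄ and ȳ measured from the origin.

plate: A = 300 × 240 = 72000.00, centroid at (150.00, 120.00).
hole 1: A = −π·29² = -2642.08, centroid at (161.00, 124.00).
hole 2: A = −(51 × 93) = -4743.00, centroid at (81.50, 91.50).
ΣA = 64614.92 mm², ΣAx̄ = 9988070.71 mm³, ΣAȳ = 7878397.65 mm³.
x̄ = 9988070.71/64614.92 = 154.58 mm; ȳ = 7878397.65/64614.92 = 121.93 mm.

x̄ = 154.58 mm, ȳ = 121.93 mm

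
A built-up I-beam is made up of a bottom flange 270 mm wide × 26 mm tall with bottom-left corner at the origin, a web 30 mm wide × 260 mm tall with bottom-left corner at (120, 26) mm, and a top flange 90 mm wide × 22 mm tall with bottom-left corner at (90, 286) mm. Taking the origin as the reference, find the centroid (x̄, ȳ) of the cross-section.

bottom flange: A = 270 × 26 = 7020.00, centroid at (135.00, 13.00).
web: A = 30 × 260 = 7800.00, centroid at (135.00, 156.00).
top flange: A = 90 × 22 = 1980.00, centroid at (135.00, 297.00).
ΣA = 16800.00 mm², ΣAx̄ = 2268000.00 mm³, ΣAȳ = 1896120.00 mm³.
x̄ = 2268000.00/16800.00 = 135.00 mm; ȳ = 1896120.00/16800.00 = 112.86 mm.

x̄ = 135.00 mm, ȳ = 112.86 mm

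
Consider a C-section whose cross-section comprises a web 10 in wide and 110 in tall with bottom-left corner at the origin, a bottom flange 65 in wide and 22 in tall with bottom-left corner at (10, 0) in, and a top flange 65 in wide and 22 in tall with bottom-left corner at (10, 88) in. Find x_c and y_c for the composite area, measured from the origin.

Part | A | x̄ᵢ | ȳᵢ | A·x̄ᵢ | A·ȳᵢ
web | 1100.00 | 5.00 | 55.00 | 5500.00 | 60500.00
bottom flange | 1430.00 | 42.50 | 11.00 | 60775.00 | 15730.00
top flange | 1430.00 | 42.50 | 99.00 | 60775.00 | 141570.00
Σ | 3960.00 |  |  | 127050.00 | 217800.00
x_c = 127050.00 / 3960.00 = 32.08 in
y_c = 217800.00 / 3960.00 = 55.00 in

x_c = 32.08 in, y_c = 55.00 in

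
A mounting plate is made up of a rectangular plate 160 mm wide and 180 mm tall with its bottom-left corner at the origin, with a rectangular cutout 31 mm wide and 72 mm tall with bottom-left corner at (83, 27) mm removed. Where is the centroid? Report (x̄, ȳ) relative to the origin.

x̄ = 78.45 mm, ȳ = 92.27 mm

plate: A = 160 × 180 = 28800.00, centroid at (80.00, 90.00).
hole: A = −(31 × 72) = -2232.00, centroid at (98.50, 63.00).
ΣA = 26568.00 mm², ΣAx̄ = 2084148.00 mm³, ΣAȳ = 2451384.00 mm³.
x̄ = 2084148.00/26568.00 = 78.45 mm; ȳ = 2451384.00/26568.00 = 92.27 mm.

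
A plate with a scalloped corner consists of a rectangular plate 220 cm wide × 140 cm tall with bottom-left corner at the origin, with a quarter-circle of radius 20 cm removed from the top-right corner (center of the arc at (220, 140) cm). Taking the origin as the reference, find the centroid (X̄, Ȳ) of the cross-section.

X̄ = 108.95 cm, Ȳ = 69.37 cm

Part | A | x̄ᵢ | ȳᵢ | A·x̄ᵢ | A·ȳᵢ
plate | 30800.00 | 110.00 | 70.00 | 3388000.00 | 2156000.00
removed quarter-circle | -314.16 | 211.51 | 131.51 | -66448.37 | -41315.63
Σ | 30485.84 |  |  | 3321551.63 | 2114684.37
X̄ = 3321551.63 / 30485.84 = 108.95 cm
Ȳ = 2114684.37 / 30485.84 = 69.37 cm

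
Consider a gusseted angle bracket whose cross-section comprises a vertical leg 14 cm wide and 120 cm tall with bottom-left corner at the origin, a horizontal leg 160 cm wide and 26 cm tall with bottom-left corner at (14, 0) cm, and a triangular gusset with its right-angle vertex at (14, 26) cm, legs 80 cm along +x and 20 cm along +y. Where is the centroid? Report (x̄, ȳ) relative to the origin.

Part | A | x̄ᵢ | ȳᵢ | A·x̄ᵢ | A·ȳᵢ
vertical leg | 1680.00 | 7.00 | 60.00 | 11760.00 | 100800.00
horizontal leg | 4160.00 | 94.00 | 13.00 | 391040.00 | 54080.00
gusset | 800.00 | 40.67 | 32.67 | 32533.33 | 26133.33
Σ | 6640.00 |  |  | 435333.33 | 181013.33
x̄ = 435333.33 / 6640.00 = 65.56 cm
ȳ = 181013.33 / 6640.00 = 27.26 cm

x̄ = 65.56 cm, ȳ = 27.26 cm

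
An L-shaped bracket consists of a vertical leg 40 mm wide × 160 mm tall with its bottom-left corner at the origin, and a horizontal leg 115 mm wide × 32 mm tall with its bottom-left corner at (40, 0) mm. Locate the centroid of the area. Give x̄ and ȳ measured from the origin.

vertical leg: A = 40 × 160 = 6400.00, centroid at (20.00, 80.00).
horizontal leg: A = 115 × 32 = 3680.00, centroid at (97.50, 16.00).
ΣA = 10080.00 mm²
ΣAx̄ = (6400.00)(20.00) + (3680.00)(97.50) = 486800.00 mm³
ΣAȳ = (6400.00)(80.00) + (3680.00)(16.00) = 570880.00 mm³
x̄ = 486800.00 / 10080.00 = 48.29 mm
ȳ = 570880.00 / 10080.00 = 56.63 mm

x̄ = 48.29 mm, ȳ = 56.63 mm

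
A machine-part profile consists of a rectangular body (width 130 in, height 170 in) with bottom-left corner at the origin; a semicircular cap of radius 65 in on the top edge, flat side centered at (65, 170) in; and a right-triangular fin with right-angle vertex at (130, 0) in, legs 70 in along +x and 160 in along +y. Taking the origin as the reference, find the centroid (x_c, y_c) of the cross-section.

Part | A | x̄ᵢ | ȳᵢ | A·x̄ᵢ | A·ȳᵢ
rectangular body | 22100.00 | 65.00 | 85.00 | 1436500.00 | 1878500.00
semicircular top | 6636.61 | 65.00 | 197.59 | 431379.94 | 1311307.80
triangular fin | 5600.00 | 153.33 | 53.33 | 858666.67 | 298666.67
Σ | 34336.61 |  |  | 2726546.61 | 3488474.46
x_c = 2726546.61 / 34336.61 = 79.41 in
y_c = 3488474.46 / 34336.61 = 101.60 in

x_c = 79.41 in, y_c = 101.60 in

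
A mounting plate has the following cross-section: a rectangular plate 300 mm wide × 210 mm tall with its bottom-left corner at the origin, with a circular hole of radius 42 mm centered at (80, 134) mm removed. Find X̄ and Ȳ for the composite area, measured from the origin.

X̄ = 156.75 mm, Ȳ = 102.20 mm

Part | A | x̄ᵢ | ȳᵢ | A·x̄ᵢ | A·ȳᵢ
plate | 63000.00 | 150.00 | 105.00 | 9450000.00 | 6615000.00
hole | -5541.77 | 80.00 | 134.00 | -443341.56 | -742597.11
Σ | 57458.23 |  |  | 9006658.44 | 5872402.89
X̄ = 9006658.44 / 57458.23 = 156.75 mm
Ȳ = 5872402.89 / 57458.23 = 102.20 mm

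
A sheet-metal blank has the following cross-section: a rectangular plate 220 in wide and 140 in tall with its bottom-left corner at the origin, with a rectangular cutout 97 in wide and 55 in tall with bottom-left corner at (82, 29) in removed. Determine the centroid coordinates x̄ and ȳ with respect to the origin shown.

plate: A = 220 × 140 = 30800.00, centroid at (110.00, 70.00).
hole: A = −(97 × 55) = -5335.00, centroid at (130.50, 56.50).
ΣA = 25465.00 in²
ΣAx̄ = (30800.00)(110.00) + (-5335.00)(130.50) = 2691782.50 in³
ΣAȳ = (30800.00)(70.00) + (-5335.00)(56.50) = 1854572.50 in³
x̄ = 2691782.50 / 25465.00 = 105.71 in
ȳ = 1854572.50 / 25465.00 = 72.83 in

x̄ = 105.71 in, ȳ = 72.83 in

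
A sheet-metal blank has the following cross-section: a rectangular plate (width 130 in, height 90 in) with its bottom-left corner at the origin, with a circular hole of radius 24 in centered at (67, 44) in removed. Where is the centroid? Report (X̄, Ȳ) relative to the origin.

X̄ = 64.63 in, Ȳ = 45.18 in

plate: A = 130 × 90 = 11700.00, centroid at (65.00, 45.00).
hole: A = −π·24² = -1809.56, centroid at (67.00, 44.00).
ΣA = 9890.44 in², ΣAX̄ = 639259.66 in³, ΣAȲ = 446879.48 in³.
X̄ = 639259.66/9890.44 = 64.63 in; Ȳ = 446879.48/9890.44 = 45.18 in.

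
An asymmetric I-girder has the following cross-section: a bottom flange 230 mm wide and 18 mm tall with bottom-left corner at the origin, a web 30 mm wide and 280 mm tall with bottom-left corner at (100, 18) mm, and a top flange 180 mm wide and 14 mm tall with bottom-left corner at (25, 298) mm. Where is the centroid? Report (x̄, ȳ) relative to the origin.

bottom flange: A = 230 × 18 = 4140.00, centroid at (115.00, 9.00).
web: A = 30 × 280 = 8400.00, centroid at (115.00, 158.00).
top flange: A = 180 × 14 = 2520.00, centroid at (115.00, 305.00).
ΣA = 15060.00 mm²
ΣAx̄ = (4140.00)(115.00) + (8400.00)(115.00) + (2520.00)(115.00) = 1731900.00 mm³
ΣAȳ = (4140.00)(9.00) + (8400.00)(158.00) + (2520.00)(305.00) = 2133060.00 mm³
x̄ = 1731900.00 / 15060.00 = 115.00 mm
ȳ = 2133060.00 / 15060.00 = 141.64 mm

x̄ = 115.00 mm, ȳ = 141.64 mm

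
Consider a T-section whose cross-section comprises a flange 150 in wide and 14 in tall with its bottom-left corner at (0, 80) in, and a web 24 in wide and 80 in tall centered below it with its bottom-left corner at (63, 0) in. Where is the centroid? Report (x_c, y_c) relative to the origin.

web: A = 24 × 80 = 1920.00, centroid at (75.00, 40.00).
flange: A = 150 × 14 = 2100.00, centroid at (75.00, 87.00).
ΣA = 4020.00 in²
ΣAx_c = (1920.00)(75.00) + (2100.00)(75.00) = 301500.00 in³
ΣAy_c = (1920.00)(40.00) + (2100.00)(87.00) = 259500.00 in³
x_c = 301500.00 / 4020.00 = 75.00 in
y_c = 259500.00 / 4020.00 = 64.55 in

x_c = 75.00 in, y_c = 64.55 in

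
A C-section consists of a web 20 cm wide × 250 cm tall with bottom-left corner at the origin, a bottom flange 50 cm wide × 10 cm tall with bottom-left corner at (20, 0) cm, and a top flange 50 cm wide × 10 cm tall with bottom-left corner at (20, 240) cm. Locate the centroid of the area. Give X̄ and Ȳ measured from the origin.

Part | A | x̄ᵢ | ȳᵢ | A·x̄ᵢ | A·ȳᵢ
web | 5000.00 | 10.00 | 125.00 | 50000.00 | 625000.00
bottom flange | 500.00 | 45.00 | 5.00 | 22500.00 | 2500.00
top flange | 500.00 | 45.00 | 245.00 | 22500.00 | 122500.00
Σ | 6000.00 |  |  | 95000.00 | 750000.00
X̄ = 95000.00 / 6000.00 = 15.83 cm
Ȳ = 750000.00 / 6000.00 = 125.00 cm

X̄ = 15.83 cm, Ȳ = 125.00 cm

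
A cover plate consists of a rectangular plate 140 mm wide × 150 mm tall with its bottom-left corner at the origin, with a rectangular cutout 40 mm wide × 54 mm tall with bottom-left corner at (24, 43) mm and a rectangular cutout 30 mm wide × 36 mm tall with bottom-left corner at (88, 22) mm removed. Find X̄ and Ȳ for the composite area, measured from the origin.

X̄ = 71.16 mm, Ȳ = 77.74 mm

Part | A | x̄ᵢ | ȳᵢ | A·x̄ᵢ | A·ȳᵢ
plate | 21000.00 | 70.00 | 75.00 | 1470000.00 | 1575000.00
hole 1 | -2160.00 | 44.00 | 70.00 | -95040.00 | -151200.00
hole 2 | -1080.00 | 103.00 | 40.00 | -111240.00 | -43200.00
Σ | 17760.00 |  |  | 1263720.00 | 1380600.00
X̄ = 1263720.00 / 17760.00 = 71.16 mm
Ȳ = 1380600.00 / 17760.00 = 77.74 mm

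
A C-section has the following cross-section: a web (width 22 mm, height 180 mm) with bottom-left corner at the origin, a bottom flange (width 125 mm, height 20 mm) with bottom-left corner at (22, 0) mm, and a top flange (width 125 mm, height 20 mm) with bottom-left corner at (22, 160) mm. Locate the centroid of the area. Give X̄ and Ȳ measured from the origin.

web: A = 22 × 180 = 3960.00, centroid at (11.00, 90.00).
bottom flange: A = 125 × 20 = 2500.00, centroid at (84.50, 10.00).
top flange: A = 125 × 20 = 2500.00, centroid at (84.50, 170.00).
ΣA = 8960.00 mm²
ΣAX̄ = (3960.00)(11.00) + (2500.00)(84.50) + (2500.00)(84.50) = 466060.00 mm³
ΣAȲ = (3960.00)(90.00) + (2500.00)(10.00) + (2500.00)(170.00) = 806400.00 mm³
X̄ = 466060.00 / 8960.00 = 52.02 mm
Ȳ = 806400.00 / 8960.00 = 90.00 mm

X̄ = 52.02 mm, Ȳ = 90.00 mm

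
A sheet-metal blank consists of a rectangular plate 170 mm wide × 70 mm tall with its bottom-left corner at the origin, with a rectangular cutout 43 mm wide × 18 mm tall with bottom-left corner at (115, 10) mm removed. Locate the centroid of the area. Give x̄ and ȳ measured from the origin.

x̄ = 81.42 mm, ȳ = 36.11 mm

Part | A | x̄ᵢ | ȳᵢ | A·x̄ᵢ | A·ȳᵢ
plate | 11900.00 | 85.00 | 35.00 | 1011500.00 | 416500.00
hole | -774.00 | 136.50 | 19.00 | -105651.00 | -14706.00
Σ | 11126.00 |  |  | 905849.00 | 401794.00
x̄ = 905849.00 / 11126.00 = 81.42 mm
ȳ = 401794.00 / 11126.00 = 36.11 mm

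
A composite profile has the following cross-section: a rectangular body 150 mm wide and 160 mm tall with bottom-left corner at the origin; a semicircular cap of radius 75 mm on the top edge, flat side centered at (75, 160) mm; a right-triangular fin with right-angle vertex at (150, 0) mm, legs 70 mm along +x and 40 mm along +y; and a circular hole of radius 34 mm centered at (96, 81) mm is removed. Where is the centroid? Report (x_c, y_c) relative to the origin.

x_c = 77.01 mm, y_c = 109.12 mm

rectangular body: A = 150 × 160 = 24000.00, centroid at (75.00, 80.00).
semicircular top: A = ½π·75² = 8835.73, centroid at (75.00, 191.83).
triangular fin: A = ½·70·40 = 1400.00, centroid at (173.33, 13.33).
hole: A = −π·34² = -3631.68, centroid at (96.00, 81.00).
ΣA = 30604.05 mm²
ΣAx_c = (24000.00)(75.00) + (8835.73)(75.00) + (1400.00)(173.33) + (-3631.68)(96.00) = 2356704.98 mm³
ΣAy_c = (24000.00)(80.00) + (8835.73)(191.83) + (1400.00)(13.33) + (-3631.68)(81.00) = 3339467.19 mm³
x_c = 2356704.98 / 30604.05 = 77.01 mm
y_c = 3339467.19 / 30604.05 = 109.12 mm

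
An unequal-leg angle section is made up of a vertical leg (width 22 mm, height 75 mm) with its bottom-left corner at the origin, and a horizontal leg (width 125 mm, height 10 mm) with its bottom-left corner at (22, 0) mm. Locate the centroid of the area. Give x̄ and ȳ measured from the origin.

x̄ = 42.68 mm, ȳ = 23.49 mm

Part | A | x̄ᵢ | ȳᵢ | A·x̄ᵢ | A·ȳᵢ
vertical leg | 1650.00 | 11.00 | 37.50 | 18150.00 | 61875.00
horizontal leg | 1250.00 | 84.50 | 5.00 | 105625.00 | 6250.00
Σ | 2900.00 |  |  | 123775.00 | 68125.00
x̄ = 123775.00 / 2900.00 = 42.68 mm
ȳ = 68125.00 / 2900.00 = 23.49 mm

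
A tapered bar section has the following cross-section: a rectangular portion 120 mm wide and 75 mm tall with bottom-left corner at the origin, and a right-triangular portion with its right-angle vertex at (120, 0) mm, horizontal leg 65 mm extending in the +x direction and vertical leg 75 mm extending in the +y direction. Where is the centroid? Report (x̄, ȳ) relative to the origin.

rectangular portion: A = 120 × 75 = 9000.00, centroid at (60.00, 37.50).
triangular portion: A = ½·65·75 = 2437.50, centroid at (141.67, 25.00).
ΣA = 11437.50 mm², ΣAx̄ = 885312.50 mm³, ΣAȳ = 398437.50 mm³.
x̄ = 885312.50/11437.50 = 77.40 mm; ȳ = 398437.50/11437.50 = 34.84 mm.

x̄ = 77.40 mm, ȳ = 34.84 mm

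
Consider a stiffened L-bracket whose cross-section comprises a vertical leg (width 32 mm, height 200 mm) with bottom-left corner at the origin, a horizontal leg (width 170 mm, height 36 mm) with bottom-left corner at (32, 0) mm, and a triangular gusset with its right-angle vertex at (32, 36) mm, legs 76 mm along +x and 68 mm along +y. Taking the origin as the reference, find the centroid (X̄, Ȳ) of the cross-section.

Part | A | x̄ᵢ | ȳᵢ | A·x̄ᵢ | A·ȳᵢ
vertical leg | 6400.00 | 16.00 | 100.00 | 102400.00 | 640000.00
horizontal leg | 6120.00 | 117.00 | 18.00 | 716040.00 | 110160.00
gusset | 2584.00 | 57.33 | 58.67 | 148149.33 | 151594.67
Σ | 15104.00 |  |  | 966589.33 | 901754.67
X̄ = 966589.33 / 15104.00 = 64.00 mm
Ȳ = 901754.67 / 15104.00 = 59.70 mm

X̄ = 64.00 mm, Ȳ = 59.70 mm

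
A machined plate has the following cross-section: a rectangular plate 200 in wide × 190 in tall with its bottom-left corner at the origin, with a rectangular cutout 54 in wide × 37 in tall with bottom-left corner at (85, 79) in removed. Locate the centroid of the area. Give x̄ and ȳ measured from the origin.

plate: A = 200 × 190 = 38000.00, centroid at (100.00, 95.00).
hole: A = −(54 × 37) = -1998.00, centroid at (112.00, 97.50).
ΣA = 36002.00 in², ΣAx̄ = 3576224.00 in³, ΣAȳ = 3415195.00 in³.
x̄ = 3576224.00/36002.00 = 99.33 in; ȳ = 3415195.00/36002.00 = 94.86 in.

x̄ = 99.33 in, ȳ = 94.86 in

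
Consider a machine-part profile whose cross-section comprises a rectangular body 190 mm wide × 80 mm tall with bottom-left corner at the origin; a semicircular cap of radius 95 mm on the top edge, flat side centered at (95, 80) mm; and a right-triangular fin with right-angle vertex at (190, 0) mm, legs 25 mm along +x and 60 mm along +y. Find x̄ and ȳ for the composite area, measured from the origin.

rectangular body: A = 190 × 80 = 15200.00, centroid at (95.00, 40.00).
semicircular top: A = ½π·95² = 14176.44, centroid at (95.00, 120.32).
triangular fin: A = ½·25·60 = 750.00, centroid at (198.33, 20.00).
ΣA = 30126.44 mm²
ΣAx̄ = (15200.00)(95.00) + (14176.44)(95.00) + (750.00)(198.33) = 2939511.50 mm³
ΣAȳ = (15200.00)(40.00) + (14176.44)(120.32) + (750.00)(20.00) = 2328698.28 mm³
x̄ = 2939511.50 / 30126.44 = 97.57 mm
ȳ = 2328698.28 / 30126.44 = 77.30 mm

x̄ = 97.57 mm, ȳ = 77.30 mm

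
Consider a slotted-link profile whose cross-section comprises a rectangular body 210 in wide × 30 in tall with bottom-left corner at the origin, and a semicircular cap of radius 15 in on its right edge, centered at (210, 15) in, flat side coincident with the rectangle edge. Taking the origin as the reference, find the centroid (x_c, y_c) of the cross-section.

x_c = 110.92 in, y_c = 15.00 in

rectangular body: A = 210 × 30 = 6300.00, centroid at (105.00, 15.00).
semicircular end: A = ½π·15² = 353.43, centroid at (216.37, 15.00).
ΣA = 6653.43 in², ΣAx_c = 737970.13 in³, ΣAy_c = 99801.44 in³.
x_c = 737970.13/6653.43 = 110.92 in; y_c = 99801.44/6653.43 = 15.00 in.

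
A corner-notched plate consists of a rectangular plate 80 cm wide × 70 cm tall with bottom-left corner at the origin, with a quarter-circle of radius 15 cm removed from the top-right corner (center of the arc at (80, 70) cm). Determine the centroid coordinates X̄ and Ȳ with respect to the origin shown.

Part | A | x̄ᵢ | ȳᵢ | A·x̄ᵢ | A·ȳᵢ
plate | 5600.00 | 40.00 | 35.00 | 224000.00 | 196000.00
removed quarter-circle | -176.71 | 73.63 | 63.63 | -13012.17 | -11245.02
Σ | 5423.29 |  |  | 210987.83 | 184754.98
X̄ = 210987.83 / 5423.29 = 38.90 cm
Ȳ = 184754.98 / 5423.29 = 34.07 cm

X̄ = 38.90 cm, Ȳ = 34.07 cm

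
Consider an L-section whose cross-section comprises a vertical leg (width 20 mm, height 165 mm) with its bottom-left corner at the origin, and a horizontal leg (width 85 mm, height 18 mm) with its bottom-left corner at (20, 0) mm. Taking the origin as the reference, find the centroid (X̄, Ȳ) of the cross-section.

Part | A | x̄ᵢ | ȳᵢ | A·x̄ᵢ | A·ȳᵢ
vertical leg | 3300.00 | 10.00 | 82.50 | 33000.00 | 272250.00
horizontal leg | 1530.00 | 62.50 | 9.00 | 95625.00 | 13770.00
Σ | 4830.00 |  |  | 128625.00 | 286020.00
X̄ = 128625.00 / 4830.00 = 26.63 mm
Ȳ = 286020.00 / 4830.00 = 59.22 mm

X̄ = 26.63 mm, Ȳ = 59.22 mm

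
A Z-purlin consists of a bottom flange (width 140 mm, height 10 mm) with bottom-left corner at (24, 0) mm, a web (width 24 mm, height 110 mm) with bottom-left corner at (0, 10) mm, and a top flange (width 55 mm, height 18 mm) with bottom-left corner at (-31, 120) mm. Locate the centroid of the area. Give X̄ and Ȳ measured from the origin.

X̄ = 31.77 mm, Ȳ = 60.90 mm

bottom flange: A = 140 × 10 = 1400.00, centroid at (94.00, 5.00).
web: A = 24 × 110 = 2640.00, centroid at (12.00, 65.00).
top flange: A = 55 × 18 = 990.00, centroid at (-3.50, 129.00).
ΣA = 5030.00 mm²
ΣAX̄ = (1400.00)(94.00) + (2640.00)(12.00) + (990.00)(-3.50) = 159815.00 mm³
ΣAȲ = (1400.00)(5.00) + (2640.00)(65.00) + (990.00)(129.00) = 306310.00 mm³
X̄ = 159815.00 / 5030.00 = 31.77 mm
Ȳ = 306310.00 / 5030.00 = 60.90 mm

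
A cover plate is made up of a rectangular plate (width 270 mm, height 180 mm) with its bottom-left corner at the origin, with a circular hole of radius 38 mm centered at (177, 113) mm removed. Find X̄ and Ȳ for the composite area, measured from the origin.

X̄ = 130.68 mm, Ȳ = 87.63 mm

plate: A = 270 × 180 = 48600.00, centroid at (135.00, 90.00).
hole: A = −π·38² = -4536.46, centroid at (177.00, 113.00).
ΣA = 44063.54 mm², ΣAX̄ = 5758046.62 mm³, ΣAȲ = 3861380.04 mm³.
X̄ = 5758046.62/44063.54 = 130.68 mm; Ȳ = 3861380.04/44063.54 = 87.63 mm.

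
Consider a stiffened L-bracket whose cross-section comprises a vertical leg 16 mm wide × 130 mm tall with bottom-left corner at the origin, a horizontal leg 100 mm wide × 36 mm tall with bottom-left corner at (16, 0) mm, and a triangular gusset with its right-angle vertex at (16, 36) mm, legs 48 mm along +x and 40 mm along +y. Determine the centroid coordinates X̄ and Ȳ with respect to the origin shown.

X̄ = 42.92 mm, Ȳ = 37.25 mm

Part | A | x̄ᵢ | ȳᵢ | A·x̄ᵢ | A·ȳᵢ
vertical leg | 2080.00 | 8.00 | 65.00 | 16640.00 | 135200.00
horizontal leg | 3600.00 | 66.00 | 18.00 | 237600.00 | 64800.00
gusset | 960.00 | 32.00 | 49.33 | 30720.00 | 47360.00
Σ | 6640.00 |  |  | 284960.00 | 247360.00
X̄ = 284960.00 / 6640.00 = 42.92 mm
Ȳ = 247360.00 / 6640.00 = 37.25 mm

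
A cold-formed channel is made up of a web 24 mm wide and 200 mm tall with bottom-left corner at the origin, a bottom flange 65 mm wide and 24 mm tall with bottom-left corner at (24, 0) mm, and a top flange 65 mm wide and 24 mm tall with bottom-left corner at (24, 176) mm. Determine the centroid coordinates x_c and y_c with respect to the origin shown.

web: A = 24 × 200 = 4800.00, centroid at (12.00, 100.00).
bottom flange: A = 65 × 24 = 1560.00, centroid at (56.50, 12.00).
top flange: A = 65 × 24 = 1560.00, centroid at (56.50, 188.00).
ΣA = 7920.00 mm², ΣAx_c = 233880.00 mm³, ΣAy_c = 792000.00 mm³.
x_c = 233880.00/7920.00 = 29.53 mm; y_c = 792000.00/7920.00 = 100.00 mm.

x_c = 29.53 mm, y_c = 100.00 mm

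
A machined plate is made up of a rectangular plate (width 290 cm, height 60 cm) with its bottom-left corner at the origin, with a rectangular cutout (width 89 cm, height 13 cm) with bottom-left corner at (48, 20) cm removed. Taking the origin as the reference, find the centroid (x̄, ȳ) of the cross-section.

x̄ = 148.74 cm, ȳ = 30.25 cm

plate: A = 290 × 60 = 17400.00, centroid at (145.00, 30.00).
hole: A = −(89 × 13) = -1157.00, centroid at (92.50, 26.50).
ΣA = 16243.00 cm², ΣAx̄ = 2415977.50 cm³, ΣAȳ = 491339.50 cm³.
x̄ = 2415977.50/16243.00 = 148.74 cm; ȳ = 491339.50/16243.00 = 30.25 cm.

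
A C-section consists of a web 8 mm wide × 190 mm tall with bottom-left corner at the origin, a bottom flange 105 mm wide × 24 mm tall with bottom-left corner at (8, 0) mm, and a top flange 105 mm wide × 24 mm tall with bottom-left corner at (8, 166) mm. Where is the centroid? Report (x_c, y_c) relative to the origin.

Part | A | x̄ᵢ | ȳᵢ | A·x̄ᵢ | A·ȳᵢ
web | 1520.00 | 4.00 | 95.00 | 6080.00 | 144400.00
bottom flange | 2520.00 | 60.50 | 12.00 | 152460.00 | 30240.00
top flange | 2520.00 | 60.50 | 178.00 | 152460.00 | 448560.00
Σ | 6560.00 |  |  | 311000.00 | 623200.00
x_c = 311000.00 / 6560.00 = 47.41 mm
y_c = 623200.00 / 6560.00 = 95.00 mm

x_c = 47.41 mm, y_c = 95.00 mm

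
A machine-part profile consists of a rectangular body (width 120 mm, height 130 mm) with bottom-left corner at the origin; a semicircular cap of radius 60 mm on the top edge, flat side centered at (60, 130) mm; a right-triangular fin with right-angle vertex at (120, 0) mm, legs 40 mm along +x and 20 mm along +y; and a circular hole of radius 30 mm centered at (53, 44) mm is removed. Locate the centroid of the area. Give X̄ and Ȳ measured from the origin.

X̄ = 62.61 mm, Ȳ = 94.09 mm

rectangular body: A = 120 × 130 = 15600.00, centroid at (60.00, 65.00).
semicircular top: A = ½π·60² = 5654.87, centroid at (60.00, 155.46).
triangular fin: A = ½·40·20 = 400.00, centroid at (133.33, 6.67).
hole: A = −π·30² = -2827.43, centroid at (53.00, 44.00).
ΣA = 18827.43 mm²
ΣAX̄ = (15600.00)(60.00) + (5654.87)(60.00) + (400.00)(133.33) + (-2827.43)(53.00) = 1178771.37 mm³
ΣAȲ = (15600.00)(65.00) + (5654.87)(155.46) + (400.00)(6.67) + (-2827.43)(44.00) = 1771392.28 mm³
X̄ = 1178771.37 / 18827.43 = 62.61 mm
Ȳ = 1771392.28 / 18827.43 = 94.09 mm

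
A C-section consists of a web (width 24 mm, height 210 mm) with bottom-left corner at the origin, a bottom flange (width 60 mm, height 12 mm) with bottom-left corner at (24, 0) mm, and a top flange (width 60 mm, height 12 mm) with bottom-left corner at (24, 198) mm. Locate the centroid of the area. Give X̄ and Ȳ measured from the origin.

web: A = 24 × 210 = 5040.00, centroid at (12.00, 105.00).
bottom flange: A = 60 × 12 = 720.00, centroid at (54.00, 6.00).
top flange: A = 60 × 12 = 720.00, centroid at (54.00, 204.00).
ΣA = 6480.00 mm², ΣAX̄ = 138240.00 mm³, ΣAȲ = 680400.00 mm³.
X̄ = 138240.00/6480.00 = 21.33 mm; Ȳ = 680400.00/6480.00 = 105.00 mm.

X̄ = 21.33 mm, Ȳ = 105.00 mm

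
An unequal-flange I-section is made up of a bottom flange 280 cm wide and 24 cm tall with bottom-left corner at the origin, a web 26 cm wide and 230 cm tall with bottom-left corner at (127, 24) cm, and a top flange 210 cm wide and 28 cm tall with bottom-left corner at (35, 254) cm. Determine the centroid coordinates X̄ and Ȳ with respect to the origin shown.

X̄ = 140.00 cm, Ȳ = 133.89 cm

Part | A | x̄ᵢ | ȳᵢ | A·x̄ᵢ | A·ȳᵢ
bottom flange | 6720.00 | 140.00 | 12.00 | 940800.00 | 80640.00
web | 5980.00 | 140.00 | 139.00 | 837200.00 | 831220.00
top flange | 5880.00 | 140.00 | 268.00 | 823200.00 | 1575840.00
Σ | 18580.00 |  |  | 2601200.00 | 2487700.00
X̄ = 2601200.00 / 18580.00 = 140.00 cm
Ȳ = 2487700.00 / 18580.00 = 133.89 cm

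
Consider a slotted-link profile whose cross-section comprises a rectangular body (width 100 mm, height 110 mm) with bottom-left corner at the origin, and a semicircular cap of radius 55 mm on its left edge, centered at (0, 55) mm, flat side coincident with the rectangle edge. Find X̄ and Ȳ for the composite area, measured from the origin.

Part | A | x̄ᵢ | ȳᵢ | A·x̄ᵢ | A·ȳᵢ
rectangular body | 11000.00 | 50.00 | 55.00 | 550000.00 | 605000.00
semicircular end | 4751.66 | -23.34 | 55.00 | -110916.67 | 261341.24
Σ | 15751.66 |  |  | 439083.33 | 866341.24
X̄ = 439083.33 / 15751.66 = 27.88 mm
Ȳ = 866341.24 / 15751.66 = 55.00 mm

X̄ = 27.88 mm, Ȳ = 55.00 mm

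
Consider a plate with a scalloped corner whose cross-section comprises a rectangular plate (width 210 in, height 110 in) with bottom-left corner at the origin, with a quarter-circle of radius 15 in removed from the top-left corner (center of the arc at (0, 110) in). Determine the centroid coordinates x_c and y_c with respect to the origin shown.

x_c = 105.76 in, y_c = 54.63 in

Part | A | x̄ᵢ | ȳᵢ | A·x̄ᵢ | A·ȳᵢ
plate | 23100.00 | 105.00 | 55.00 | 2425500.00 | 1270500.00
removed quarter-circle | -176.71 | 6.37 | 103.63 | -1125.00 | -18313.60
Σ | 22923.29 |  |  | 2424375.00 | 1252186.40
x_c = 2424375.00 / 22923.29 = 105.76 in
y_c = 1252186.40 / 22923.29 = 54.63 in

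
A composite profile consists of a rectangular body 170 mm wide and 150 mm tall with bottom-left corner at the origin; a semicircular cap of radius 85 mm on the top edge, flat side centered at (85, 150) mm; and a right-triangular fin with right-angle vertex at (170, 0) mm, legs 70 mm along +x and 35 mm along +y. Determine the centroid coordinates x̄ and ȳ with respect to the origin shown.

x̄ = 88.49 mm, ȳ = 106.07 mm

rectangular body: A = 170 × 150 = 25500.00, centroid at (85.00, 75.00).
semicircular top: A = ½π·85² = 11349.00, centroid at (85.00, 186.08).
triangular fin: A = ½·70·35 = 1225.00, centroid at (193.33, 11.67).
ΣA = 38074.00 mm²
ΣAx̄ = (25500.00)(85.00) + (11349.00)(85.00) + (1225.00)(193.33) = 3368998.63 mm³
ΣAȳ = (25500.00)(75.00) + (11349.00)(186.08) + (1225.00)(11.67) = 4038558.85 mm³
x̄ = 3368998.63 / 38074.00 = 88.49 mm
ȳ = 4038558.85 / 38074.00 = 106.07 mm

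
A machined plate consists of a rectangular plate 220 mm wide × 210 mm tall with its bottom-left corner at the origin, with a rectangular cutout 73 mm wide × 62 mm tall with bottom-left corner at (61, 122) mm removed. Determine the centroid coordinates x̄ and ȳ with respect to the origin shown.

x̄ = 111.36 mm, ȳ = 99.79 mm

Part | A | x̄ᵢ | ȳᵢ | A·x̄ᵢ | A·ȳᵢ
plate | 46200.00 | 110.00 | 105.00 | 5082000.00 | 4851000.00
hole | -4526.00 | 97.50 | 153.00 | -441285.00 | -692478.00
Σ | 41674.00 |  |  | 4640715.00 | 4158522.00
x̄ = 4640715.00 / 41674.00 = 111.36 mm
ȳ = 4158522.00 / 41674.00 = 99.79 mm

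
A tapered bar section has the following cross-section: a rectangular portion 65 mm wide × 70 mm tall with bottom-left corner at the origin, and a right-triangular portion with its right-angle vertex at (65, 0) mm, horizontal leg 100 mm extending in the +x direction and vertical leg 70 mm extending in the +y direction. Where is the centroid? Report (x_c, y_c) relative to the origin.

Part | A | x̄ᵢ | ȳᵢ | A·x̄ᵢ | A·ȳᵢ
rectangular portion | 4550.00 | 32.50 | 35.00 | 147875.00 | 159250.00
triangular portion | 3500.00 | 98.33 | 23.33 | 344166.67 | 81666.67
Σ | 8050.00 |  |  | 492041.67 | 240916.67
x_c = 492041.67 / 8050.00 = 61.12 mm
y_c = 240916.67 / 8050.00 = 29.93 mm

x_c = 61.12 mm, y_c = 29.93 mm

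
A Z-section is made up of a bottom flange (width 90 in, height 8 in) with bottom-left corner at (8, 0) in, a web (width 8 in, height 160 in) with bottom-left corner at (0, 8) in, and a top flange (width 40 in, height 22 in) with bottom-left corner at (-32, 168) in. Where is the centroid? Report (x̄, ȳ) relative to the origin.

x̄ = 11.36 in, ȳ = 94.81 in

bottom flange: A = 90 × 8 = 720.00, centroid at (53.00, 4.00).
web: A = 8 × 160 = 1280.00, centroid at (4.00, 88.00).
top flange: A = 40 × 22 = 880.00, centroid at (-12.00, 179.00).
ΣA = 2880.00 in²
ΣAx̄ = (720.00)(53.00) + (1280.00)(4.00) + (880.00)(-12.00) = 32720.00 in³
ΣAȳ = (720.00)(4.00) + (1280.00)(88.00) + (880.00)(179.00) = 273040.00 in³
x̄ = 32720.00 / 2880.00 = 11.36 in
ȳ = 273040.00 / 2880.00 = 94.81 in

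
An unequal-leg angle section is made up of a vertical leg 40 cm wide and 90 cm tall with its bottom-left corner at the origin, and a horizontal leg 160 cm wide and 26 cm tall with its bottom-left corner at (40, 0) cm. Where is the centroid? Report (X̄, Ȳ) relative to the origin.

Part | A | x̄ᵢ | ȳᵢ | A·x̄ᵢ | A·ȳᵢ
vertical leg | 3600.00 | 20.00 | 45.00 | 72000.00 | 162000.00
horizontal leg | 4160.00 | 120.00 | 13.00 | 499200.00 | 54080.00
Σ | 7760.00 |  |  | 571200.00 | 216080.00
X̄ = 571200.00 / 7760.00 = 73.61 cm
Ȳ = 216080.00 / 7760.00 = 27.85 cm

X̄ = 73.61 cm, Ȳ = 27.85 cm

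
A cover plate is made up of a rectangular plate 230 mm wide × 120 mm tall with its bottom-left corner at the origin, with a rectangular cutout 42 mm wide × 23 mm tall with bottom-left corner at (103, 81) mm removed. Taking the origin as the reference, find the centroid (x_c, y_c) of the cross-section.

plate: A = 230 × 120 = 27600.00, centroid at (115.00, 60.00).
hole: A = −(42 × 23) = -966.00, centroid at (124.00, 92.50).
ΣA = 26634.00 mm², ΣAx_c = 3054216.00 mm³, ΣAy_c = 1566645.00 mm³.
x_c = 3054216.00/26634.00 = 114.67 mm; y_c = 1566645.00/26634.00 = 58.82 mm.

x_c = 114.67 mm, y_c = 58.82 mm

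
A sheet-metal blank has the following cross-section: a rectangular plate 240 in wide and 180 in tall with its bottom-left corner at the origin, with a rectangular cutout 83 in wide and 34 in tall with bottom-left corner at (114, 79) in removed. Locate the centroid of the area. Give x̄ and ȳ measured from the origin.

x̄ = 117.52 in, ȳ = 89.58 in

Part | A | x̄ᵢ | ȳᵢ | A·x̄ᵢ | A·ȳᵢ
plate | 43200.00 | 120.00 | 90.00 | 5184000.00 | 3888000.00
hole | -2822.00 | 155.50 | 96.00 | -438821.00 | -270912.00
Σ | 40378.00 |  |  | 4745179.00 | 3617088.00
x̄ = 4745179.00 / 40378.00 = 117.52 in
ȳ = 3617088.00 / 40378.00 = 89.58 in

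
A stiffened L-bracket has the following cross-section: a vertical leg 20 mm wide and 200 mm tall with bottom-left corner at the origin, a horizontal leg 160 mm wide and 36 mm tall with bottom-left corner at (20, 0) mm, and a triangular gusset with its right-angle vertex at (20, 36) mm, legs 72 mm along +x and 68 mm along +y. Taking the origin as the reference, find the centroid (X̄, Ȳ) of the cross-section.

Part | A | x̄ᵢ | ȳᵢ | A·x̄ᵢ | A·ȳᵢ
vertical leg | 4000.00 | 10.00 | 100.00 | 40000.00 | 400000.00
horizontal leg | 5760.00 | 100.00 | 18.00 | 576000.00 | 103680.00
gusset | 2448.00 | 44.00 | 58.67 | 107712.00 | 143616.00
Σ | 12208.00 |  |  | 723712.00 | 647296.00
X̄ = 723712.00 / 12208.00 = 59.28 mm
Ȳ = 647296.00 / 12208.00 = 53.02 mm

X̄ = 59.28 mm, Ȳ = 53.02 mm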